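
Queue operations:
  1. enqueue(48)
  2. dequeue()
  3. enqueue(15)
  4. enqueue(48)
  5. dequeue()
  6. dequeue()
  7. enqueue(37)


enqueue(48) -> [48]
dequeue()->48, []
enqueue(15) -> [15]
enqueue(48) -> [15, 48]
dequeue()->15, [48]
dequeue()->48, []
enqueue(37) -> [37]

Final queue: [37]


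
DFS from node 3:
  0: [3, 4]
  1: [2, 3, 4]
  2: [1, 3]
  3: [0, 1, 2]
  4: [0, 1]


Visit 3, push [2, 1, 0]
Visit 0, push [4]
Visit 4, push [1]
Visit 1, push [2]
Visit 2, push []

DFS order: [3, 0, 4, 1, 2]


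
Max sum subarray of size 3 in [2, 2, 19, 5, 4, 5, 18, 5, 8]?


[0:3]: 23
[1:4]: 26
[2:5]: 28
[3:6]: 14
[4:7]: 27
[5:8]: 28
[6:9]: 31

Max: 31 at [6:9]


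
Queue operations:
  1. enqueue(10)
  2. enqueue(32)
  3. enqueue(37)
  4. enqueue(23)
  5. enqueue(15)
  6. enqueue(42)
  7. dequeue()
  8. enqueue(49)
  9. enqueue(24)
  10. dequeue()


enqueue(10) -> [10]
enqueue(32) -> [10, 32]
enqueue(37) -> [10, 32, 37]
enqueue(23) -> [10, 32, 37, 23]
enqueue(15) -> [10, 32, 37, 23, 15]
enqueue(42) -> [10, 32, 37, 23, 15, 42]
dequeue()->10, [32, 37, 23, 15, 42]
enqueue(49) -> [32, 37, 23, 15, 42, 49]
enqueue(24) -> [32, 37, 23, 15, 42, 49, 24]
dequeue()->32, [37, 23, 15, 42, 49, 24]

Final queue: [37, 23, 15, 42, 49, 24]


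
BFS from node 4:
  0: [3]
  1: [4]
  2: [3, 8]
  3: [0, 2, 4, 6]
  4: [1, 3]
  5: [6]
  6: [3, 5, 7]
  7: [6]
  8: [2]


Visit 4, enqueue [1, 3]
Visit 1, enqueue []
Visit 3, enqueue [0, 2, 6]
Visit 0, enqueue []
Visit 2, enqueue [8]
Visit 6, enqueue [5, 7]
Visit 8, enqueue []
Visit 5, enqueue []
Visit 7, enqueue []

BFS order: [4, 1, 3, 0, 2, 6, 8, 5, 7]


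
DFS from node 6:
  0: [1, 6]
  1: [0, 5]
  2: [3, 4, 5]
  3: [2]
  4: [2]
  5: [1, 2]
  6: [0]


Visit 6, push [0]
Visit 0, push [1]
Visit 1, push [5]
Visit 5, push [2]
Visit 2, push [4, 3]
Visit 3, push []
Visit 4, push []

DFS order: [6, 0, 1, 5, 2, 3, 4]


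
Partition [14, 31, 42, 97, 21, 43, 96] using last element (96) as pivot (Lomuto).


Pivot: 96
  14 <= 96: advance i (no swap)
  31 <= 96: advance i (no swap)
  42 <= 96: advance i (no swap)
  21 <= 96: swap -> [14, 31, 42, 21, 97, 43, 96]
  43 <= 96: swap -> [14, 31, 42, 21, 43, 97, 96]
Place pivot at 5: [14, 31, 42, 21, 43, 96, 97]

Partitioned: [14, 31, 42, 21, 43, 96, 97]


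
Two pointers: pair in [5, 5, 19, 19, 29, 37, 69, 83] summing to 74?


lo=0(5)+hi=7(83)=88
lo=0(5)+hi=6(69)=74

Yes: 5+69=74


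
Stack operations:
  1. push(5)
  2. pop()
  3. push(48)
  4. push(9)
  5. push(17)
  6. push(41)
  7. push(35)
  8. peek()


push(5) -> [5]
pop()->5, []
push(48) -> [48]
push(9) -> [48, 9]
push(17) -> [48, 9, 17]
push(41) -> [48, 9, 17, 41]
push(35) -> [48, 9, 17, 41, 35]
peek()->35

Final stack: [48, 9, 17, 41, 35]


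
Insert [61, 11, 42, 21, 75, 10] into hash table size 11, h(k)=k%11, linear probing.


Insert 61: h=6 -> slot 6
Insert 11: h=0 -> slot 0
Insert 42: h=9 -> slot 9
Insert 21: h=10 -> slot 10
Insert 75: h=9, 3 probes -> slot 1
Insert 10: h=10, 3 probes -> slot 2

Table: [11, 75, 10, None, None, None, 61, None, None, 42, 21]


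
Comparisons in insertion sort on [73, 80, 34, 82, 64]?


Algorithm: insertion sort
Input: [73, 80, 34, 82, 64]
Sorted: [34, 64, 73, 80, 82]

8


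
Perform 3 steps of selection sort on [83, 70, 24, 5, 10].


Initial: [83, 70, 24, 5, 10]
Step 1: min=5 at 3
  Swap: [5, 70, 24, 83, 10]
Step 2: min=10 at 4
  Swap: [5, 10, 24, 83, 70]
Step 3: min=24 at 2
  Swap: [5, 10, 24, 83, 70]

After 3 steps: [5, 10, 24, 83, 70]


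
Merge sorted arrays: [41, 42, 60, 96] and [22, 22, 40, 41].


Take 22 from B
Take 22 from B
Take 40 from B
Take 41 from A
Take 41 from B

Merged: [22, 22, 40, 41, 41, 42, 60, 96]


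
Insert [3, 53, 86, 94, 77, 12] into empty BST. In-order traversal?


Insert 3: root
Insert 53: R from 3
Insert 86: R from 3 -> R from 53
Insert 94: R from 3 -> R from 53 -> R from 86
Insert 77: R from 3 -> R from 53 -> L from 86
Insert 12: R from 3 -> L from 53

In-order: [3, 12, 53, 77, 86, 94]


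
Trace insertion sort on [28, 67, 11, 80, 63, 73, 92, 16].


Initial: [28, 67, 11, 80, 63, 73, 92, 16]
Insert 67: [28, 67, 11, 80, 63, 73, 92, 16]
Insert 11: [11, 28, 67, 80, 63, 73, 92, 16]
Insert 80: [11, 28, 67, 80, 63, 73, 92, 16]
Insert 63: [11, 28, 63, 67, 80, 73, 92, 16]
Insert 73: [11, 28, 63, 67, 73, 80, 92, 16]
Insert 92: [11, 28, 63, 67, 73, 80, 92, 16]
Insert 16: [11, 16, 28, 63, 67, 73, 80, 92]

Sorted: [11, 16, 28, 63, 67, 73, 80, 92]


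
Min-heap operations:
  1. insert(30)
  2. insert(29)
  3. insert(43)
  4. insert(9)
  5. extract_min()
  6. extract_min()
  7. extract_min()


insert(30) -> [30]
insert(29) -> [29, 30]
insert(43) -> [29, 30, 43]
insert(9) -> [9, 29, 43, 30]
extract_min()->9, [29, 30, 43]
extract_min()->29, [30, 43]
extract_min()->30, [43]

Final heap: [43]


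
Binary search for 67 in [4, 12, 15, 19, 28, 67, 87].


Step 1: lo=0, hi=6, mid=3, val=19
Step 2: lo=4, hi=6, mid=5, val=67

Found at index 5


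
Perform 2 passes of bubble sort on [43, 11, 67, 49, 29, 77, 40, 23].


Initial: [43, 11, 67, 49, 29, 77, 40, 23]
Pass 1: [11, 43, 49, 29, 67, 40, 23, 77] (5 swaps)
Pass 2: [11, 43, 29, 49, 40, 23, 67, 77] (3 swaps)

After 2 passes: [11, 43, 29, 49, 40, 23, 67, 77]


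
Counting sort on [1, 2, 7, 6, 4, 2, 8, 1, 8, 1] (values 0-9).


Input: [1, 2, 7, 6, 4, 2, 8, 1, 8, 1]
Counts: [0, 3, 2, 0, 1, 0, 1, 1, 2, 0]

Sorted: [1, 1, 1, 2, 2, 4, 6, 7, 8, 8]


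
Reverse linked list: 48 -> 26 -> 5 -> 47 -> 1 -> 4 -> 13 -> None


Step 1: curr=48, set curr.next=prev(None) | reversed so far: 48
Step 2: curr=26, set curr.next=prev(48) | reversed so far: 26 -> 48
Step 3: curr=5, set curr.next=prev(26) | reversed so far: 5 -> 26 -> 48
Step 4: curr=47, set curr.next=prev(5) | reversed so far: 47 -> 5 -> 26 -> 48
Step 5: curr=1, set curr.next=prev(47) | reversed so far: 1 -> 47 -> 5 -> 26 -> 48
Step 6: curr=4, set curr.next=prev(1) | reversed so far: 4 -> 1 -> 47 -> 5 -> 26 -> 48
Step 7: curr=13, set curr.next=prev(4) | reversed so far: 13 -> 4 -> 1 -> 47 -> 5 -> 26 -> 48

13 -> 4 -> 1 -> 47 -> 5 -> 26 -> 48 -> None


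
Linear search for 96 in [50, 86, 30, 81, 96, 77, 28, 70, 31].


i=0: 50!=96
i=1: 86!=96
i=2: 30!=96
i=3: 81!=96
i=4: 96==96 found!

Found at 4, 5 comps


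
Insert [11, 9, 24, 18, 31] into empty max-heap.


Insert 11: [11]
Insert 9: [11, 9]
Insert 24: [24, 9, 11]
Insert 18: [24, 18, 11, 9]
Insert 31: [31, 24, 11, 9, 18]

Final heap: [31, 24, 11, 9, 18]


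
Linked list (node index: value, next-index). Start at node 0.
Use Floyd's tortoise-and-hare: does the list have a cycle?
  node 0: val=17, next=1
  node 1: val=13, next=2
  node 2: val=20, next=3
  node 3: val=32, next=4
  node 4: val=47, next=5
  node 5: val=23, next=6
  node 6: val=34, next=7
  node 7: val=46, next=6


Floyd's tortoise (slow, +1) and hare (fast, +2):
  init: slow=0, fast=0
  step 1: slow=1, fast=2
  step 2: slow=2, fast=4
  step 3: slow=3, fast=6
  step 4: slow=4, fast=6
  step 5: slow=5, fast=6
  step 6: slow=6, fast=6
  slow == fast at node 6: cycle detected

Cycle: yes


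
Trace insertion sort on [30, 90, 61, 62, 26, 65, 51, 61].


Initial: [30, 90, 61, 62, 26, 65, 51, 61]
Insert 90: [30, 90, 61, 62, 26, 65, 51, 61]
Insert 61: [30, 61, 90, 62, 26, 65, 51, 61]
Insert 62: [30, 61, 62, 90, 26, 65, 51, 61]
Insert 26: [26, 30, 61, 62, 90, 65, 51, 61]
Insert 65: [26, 30, 61, 62, 65, 90, 51, 61]
Insert 51: [26, 30, 51, 61, 62, 65, 90, 61]
Insert 61: [26, 30, 51, 61, 61, 62, 65, 90]

Sorted: [26, 30, 51, 61, 61, 62, 65, 90]


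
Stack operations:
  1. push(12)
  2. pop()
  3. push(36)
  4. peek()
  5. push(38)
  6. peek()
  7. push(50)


push(12) -> [12]
pop()->12, []
push(36) -> [36]
peek()->36
push(38) -> [36, 38]
peek()->38
push(50) -> [36, 38, 50]

Final stack: [36, 38, 50]


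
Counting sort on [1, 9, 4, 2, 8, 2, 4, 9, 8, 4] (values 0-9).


Input: [1, 9, 4, 2, 8, 2, 4, 9, 8, 4]
Counts: [0, 1, 2, 0, 3, 0, 0, 0, 2, 2]

Sorted: [1, 2, 2, 4, 4, 4, 8, 8, 9, 9]


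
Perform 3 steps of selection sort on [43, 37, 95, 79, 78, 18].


Initial: [43, 37, 95, 79, 78, 18]
Step 1: min=18 at 5
  Swap: [18, 37, 95, 79, 78, 43]
Step 2: min=37 at 1
  Swap: [18, 37, 95, 79, 78, 43]
Step 3: min=43 at 5
  Swap: [18, 37, 43, 79, 78, 95]

After 3 steps: [18, 37, 43, 79, 78, 95]


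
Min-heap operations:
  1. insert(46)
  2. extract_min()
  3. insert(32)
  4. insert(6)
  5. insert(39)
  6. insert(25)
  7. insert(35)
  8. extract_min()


insert(46) -> [46]
extract_min()->46, []
insert(32) -> [32]
insert(6) -> [6, 32]
insert(39) -> [6, 32, 39]
insert(25) -> [6, 25, 39, 32]
insert(35) -> [6, 25, 39, 32, 35]
extract_min()->6, [25, 32, 39, 35]

Final heap: [25, 32, 39, 35]


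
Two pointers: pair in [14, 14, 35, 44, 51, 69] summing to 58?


lo=0(14)+hi=5(69)=83
lo=0(14)+hi=4(51)=65
lo=0(14)+hi=3(44)=58

Yes: 14+44=58


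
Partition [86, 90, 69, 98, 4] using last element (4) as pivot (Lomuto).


Pivot: 4
Place pivot at 0: [4, 90, 69, 98, 86]

Partitioned: [4, 90, 69, 98, 86]


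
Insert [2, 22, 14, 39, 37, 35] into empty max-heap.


Insert 2: [2]
Insert 22: [22, 2]
Insert 14: [22, 2, 14]
Insert 39: [39, 22, 14, 2]
Insert 37: [39, 37, 14, 2, 22]
Insert 35: [39, 37, 35, 2, 22, 14]

Final heap: [39, 37, 35, 2, 22, 14]


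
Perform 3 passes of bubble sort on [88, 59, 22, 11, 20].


Initial: [88, 59, 22, 11, 20]
Pass 1: [59, 22, 11, 20, 88] (4 swaps)
Pass 2: [22, 11, 20, 59, 88] (3 swaps)
Pass 3: [11, 20, 22, 59, 88] (2 swaps)

After 3 passes: [11, 20, 22, 59, 88]


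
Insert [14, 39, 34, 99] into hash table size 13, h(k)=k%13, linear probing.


Insert 14: h=1 -> slot 1
Insert 39: h=0 -> slot 0
Insert 34: h=8 -> slot 8
Insert 99: h=8, 1 probes -> slot 9

Table: [39, 14, None, None, None, None, None, None, 34, 99, None, None, None]


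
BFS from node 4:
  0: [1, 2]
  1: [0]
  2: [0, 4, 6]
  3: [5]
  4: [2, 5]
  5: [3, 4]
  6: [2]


Visit 4, enqueue [2, 5]
Visit 2, enqueue [0, 6]
Visit 5, enqueue [3]
Visit 0, enqueue [1]
Visit 6, enqueue []
Visit 3, enqueue []
Visit 1, enqueue []

BFS order: [4, 2, 5, 0, 6, 3, 1]


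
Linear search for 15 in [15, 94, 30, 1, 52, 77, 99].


i=0: 15==15 found!

Found at 0, 1 comps


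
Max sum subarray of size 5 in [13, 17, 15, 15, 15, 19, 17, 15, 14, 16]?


[0:5]: 75
[1:6]: 81
[2:7]: 81
[3:8]: 81
[4:9]: 80
[5:10]: 81

Max: 81 at [1:6]


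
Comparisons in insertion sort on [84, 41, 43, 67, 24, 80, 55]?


Algorithm: insertion sort
Input: [84, 41, 43, 67, 24, 80, 55]
Sorted: [24, 41, 43, 55, 67, 80, 84]

15


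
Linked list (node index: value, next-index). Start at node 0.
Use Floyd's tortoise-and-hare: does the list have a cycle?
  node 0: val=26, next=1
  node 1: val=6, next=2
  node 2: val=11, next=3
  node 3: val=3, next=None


Floyd's tortoise (slow, +1) and hare (fast, +2):
  init: slow=0, fast=0
  step 1: slow=1, fast=2
  step 2: fast 2->3->None, no cycle

Cycle: no


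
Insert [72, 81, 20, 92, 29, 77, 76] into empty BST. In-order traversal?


Insert 72: root
Insert 81: R from 72
Insert 20: L from 72
Insert 92: R from 72 -> R from 81
Insert 29: L from 72 -> R from 20
Insert 77: R from 72 -> L from 81
Insert 76: R from 72 -> L from 81 -> L from 77

In-order: [20, 29, 72, 76, 77, 81, 92]


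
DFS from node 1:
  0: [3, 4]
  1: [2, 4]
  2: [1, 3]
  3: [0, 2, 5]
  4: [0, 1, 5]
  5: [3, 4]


Visit 1, push [4, 2]
Visit 2, push [3]
Visit 3, push [5, 0]
Visit 0, push [4]
Visit 4, push [5]
Visit 5, push []

DFS order: [1, 2, 3, 0, 4, 5]


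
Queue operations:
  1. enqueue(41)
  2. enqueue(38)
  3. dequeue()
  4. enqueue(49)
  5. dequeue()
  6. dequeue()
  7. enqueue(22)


enqueue(41) -> [41]
enqueue(38) -> [41, 38]
dequeue()->41, [38]
enqueue(49) -> [38, 49]
dequeue()->38, [49]
dequeue()->49, []
enqueue(22) -> [22]

Final queue: [22]


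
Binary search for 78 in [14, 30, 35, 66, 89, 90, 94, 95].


Step 1: lo=0, hi=7, mid=3, val=66
Step 2: lo=4, hi=7, mid=5, val=90
Step 3: lo=4, hi=4, mid=4, val=89

Not found


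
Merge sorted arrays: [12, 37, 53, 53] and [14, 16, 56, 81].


Take 12 from A
Take 14 from B
Take 16 from B
Take 37 from A
Take 53 from A
Take 53 from A

Merged: [12, 14, 16, 37, 53, 53, 56, 81]


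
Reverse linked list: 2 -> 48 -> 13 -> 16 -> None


Step 1: curr=2, set curr.next=prev(None) | reversed so far: 2
Step 2: curr=48, set curr.next=prev(2) | reversed so far: 48 -> 2
Step 3: curr=13, set curr.next=prev(48) | reversed so far: 13 -> 48 -> 2
Step 4: curr=16, set curr.next=prev(13) | reversed so far: 16 -> 13 -> 48 -> 2

16 -> 13 -> 48 -> 2 -> None


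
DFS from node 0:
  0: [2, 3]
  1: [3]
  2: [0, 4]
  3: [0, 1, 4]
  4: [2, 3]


Visit 0, push [3, 2]
Visit 2, push [4]
Visit 4, push [3]
Visit 3, push [1]
Visit 1, push []

DFS order: [0, 2, 4, 3, 1]


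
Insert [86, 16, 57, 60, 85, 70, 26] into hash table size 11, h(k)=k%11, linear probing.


Insert 86: h=9 -> slot 9
Insert 16: h=5 -> slot 5
Insert 57: h=2 -> slot 2
Insert 60: h=5, 1 probes -> slot 6
Insert 85: h=8 -> slot 8
Insert 70: h=4 -> slot 4
Insert 26: h=4, 3 probes -> slot 7

Table: [None, None, 57, None, 70, 16, 60, 26, 85, 86, None]


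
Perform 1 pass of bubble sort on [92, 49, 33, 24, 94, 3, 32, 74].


Initial: [92, 49, 33, 24, 94, 3, 32, 74]
Pass 1: [49, 33, 24, 92, 3, 32, 74, 94] (6 swaps)

After 1 pass: [49, 33, 24, 92, 3, 32, 74, 94]


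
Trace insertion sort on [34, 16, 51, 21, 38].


Initial: [34, 16, 51, 21, 38]
Insert 16: [16, 34, 51, 21, 38]
Insert 51: [16, 34, 51, 21, 38]
Insert 21: [16, 21, 34, 51, 38]
Insert 38: [16, 21, 34, 38, 51]

Sorted: [16, 21, 34, 38, 51]


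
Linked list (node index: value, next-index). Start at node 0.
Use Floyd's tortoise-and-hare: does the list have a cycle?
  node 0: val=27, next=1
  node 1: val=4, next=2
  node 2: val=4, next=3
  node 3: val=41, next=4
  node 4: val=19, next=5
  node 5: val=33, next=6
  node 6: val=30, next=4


Floyd's tortoise (slow, +1) and hare (fast, +2):
  init: slow=0, fast=0
  step 1: slow=1, fast=2
  step 2: slow=2, fast=4
  step 3: slow=3, fast=6
  step 4: slow=4, fast=5
  step 5: slow=5, fast=4
  step 6: slow=6, fast=6
  slow == fast at node 6: cycle detected

Cycle: yes


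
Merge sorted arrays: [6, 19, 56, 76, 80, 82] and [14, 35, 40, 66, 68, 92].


Take 6 from A
Take 14 from B
Take 19 from A
Take 35 from B
Take 40 from B
Take 56 from A
Take 66 from B
Take 68 from B
Take 76 from A
Take 80 from A
Take 82 from A

Merged: [6, 14, 19, 35, 40, 56, 66, 68, 76, 80, 82, 92]


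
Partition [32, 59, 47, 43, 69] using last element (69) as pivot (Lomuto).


Pivot: 69
  32 <= 69: advance i (no swap)
  59 <= 69: advance i (no swap)
  47 <= 69: advance i (no swap)
  43 <= 69: advance i (no swap)
Place pivot at 4: [32, 59, 47, 43, 69]

Partitioned: [32, 59, 47, 43, 69]


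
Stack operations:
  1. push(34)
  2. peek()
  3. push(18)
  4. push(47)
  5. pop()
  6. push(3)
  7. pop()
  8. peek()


push(34) -> [34]
peek()->34
push(18) -> [34, 18]
push(47) -> [34, 18, 47]
pop()->47, [34, 18]
push(3) -> [34, 18, 3]
pop()->3, [34, 18]
peek()->18

Final stack: [34, 18]


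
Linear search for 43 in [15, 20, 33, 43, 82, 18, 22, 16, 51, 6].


i=0: 15!=43
i=1: 20!=43
i=2: 33!=43
i=3: 43==43 found!

Found at 3, 4 comps


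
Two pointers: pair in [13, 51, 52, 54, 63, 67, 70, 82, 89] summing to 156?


lo=0(13)+hi=8(89)=102
lo=1(51)+hi=8(89)=140
lo=2(52)+hi=8(89)=141
lo=3(54)+hi=8(89)=143
lo=4(63)+hi=8(89)=152
lo=5(67)+hi=8(89)=156

Yes: 67+89=156


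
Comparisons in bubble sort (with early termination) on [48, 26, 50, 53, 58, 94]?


Algorithm: bubble sort (with early termination)
Input: [48, 26, 50, 53, 58, 94]
Sorted: [26, 48, 50, 53, 58, 94]

9


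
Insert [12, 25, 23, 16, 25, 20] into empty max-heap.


Insert 12: [12]
Insert 25: [25, 12]
Insert 23: [25, 12, 23]
Insert 16: [25, 16, 23, 12]
Insert 25: [25, 25, 23, 12, 16]
Insert 20: [25, 25, 23, 12, 16, 20]

Final heap: [25, 25, 23, 12, 16, 20]


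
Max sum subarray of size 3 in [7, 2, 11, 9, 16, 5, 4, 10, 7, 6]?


[0:3]: 20
[1:4]: 22
[2:5]: 36
[3:6]: 30
[4:7]: 25
[5:8]: 19
[6:9]: 21
[7:10]: 23

Max: 36 at [2:5]


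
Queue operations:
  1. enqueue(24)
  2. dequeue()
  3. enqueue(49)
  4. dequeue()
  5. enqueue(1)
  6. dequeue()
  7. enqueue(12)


enqueue(24) -> [24]
dequeue()->24, []
enqueue(49) -> [49]
dequeue()->49, []
enqueue(1) -> [1]
dequeue()->1, []
enqueue(12) -> [12]

Final queue: [12]


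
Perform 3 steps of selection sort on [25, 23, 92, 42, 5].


Initial: [25, 23, 92, 42, 5]
Step 1: min=5 at 4
  Swap: [5, 23, 92, 42, 25]
Step 2: min=23 at 1
  Swap: [5, 23, 92, 42, 25]
Step 3: min=25 at 4
  Swap: [5, 23, 25, 42, 92]

After 3 steps: [5, 23, 25, 42, 92]


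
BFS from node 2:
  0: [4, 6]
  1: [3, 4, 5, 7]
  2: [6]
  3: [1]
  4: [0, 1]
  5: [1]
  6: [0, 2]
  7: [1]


Visit 2, enqueue [6]
Visit 6, enqueue [0]
Visit 0, enqueue [4]
Visit 4, enqueue [1]
Visit 1, enqueue [3, 5, 7]
Visit 3, enqueue []
Visit 5, enqueue []
Visit 7, enqueue []

BFS order: [2, 6, 0, 4, 1, 3, 5, 7]


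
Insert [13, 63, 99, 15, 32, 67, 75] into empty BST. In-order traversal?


Insert 13: root
Insert 63: R from 13
Insert 99: R from 13 -> R from 63
Insert 15: R from 13 -> L from 63
Insert 32: R from 13 -> L from 63 -> R from 15
Insert 67: R from 13 -> R from 63 -> L from 99
Insert 75: R from 13 -> R from 63 -> L from 99 -> R from 67

In-order: [13, 15, 32, 63, 67, 75, 99]


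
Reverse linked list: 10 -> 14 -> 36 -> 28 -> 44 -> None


Step 1: curr=10, set curr.next=prev(None) | reversed so far: 10
Step 2: curr=14, set curr.next=prev(10) | reversed so far: 14 -> 10
Step 3: curr=36, set curr.next=prev(14) | reversed so far: 36 -> 14 -> 10
Step 4: curr=28, set curr.next=prev(36) | reversed so far: 28 -> 36 -> 14 -> 10
Step 5: curr=44, set curr.next=prev(28) | reversed so far: 44 -> 28 -> 36 -> 14 -> 10

44 -> 28 -> 36 -> 14 -> 10 -> None


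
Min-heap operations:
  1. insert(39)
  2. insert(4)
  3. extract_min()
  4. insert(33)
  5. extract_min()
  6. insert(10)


insert(39) -> [39]
insert(4) -> [4, 39]
extract_min()->4, [39]
insert(33) -> [33, 39]
extract_min()->33, [39]
insert(10) -> [10, 39]

Final heap: [10, 39]


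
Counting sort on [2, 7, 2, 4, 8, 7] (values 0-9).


Input: [2, 7, 2, 4, 8, 7]
Counts: [0, 0, 2, 0, 1, 0, 0, 2, 1, 0]

Sorted: [2, 2, 4, 7, 7, 8]


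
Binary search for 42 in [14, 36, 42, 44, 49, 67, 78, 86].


Step 1: lo=0, hi=7, mid=3, val=44
Step 2: lo=0, hi=2, mid=1, val=36
Step 3: lo=2, hi=2, mid=2, val=42

Found at index 2


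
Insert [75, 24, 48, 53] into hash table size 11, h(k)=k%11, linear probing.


Insert 75: h=9 -> slot 9
Insert 24: h=2 -> slot 2
Insert 48: h=4 -> slot 4
Insert 53: h=9, 1 probes -> slot 10

Table: [None, None, 24, None, 48, None, None, None, None, 75, 53]


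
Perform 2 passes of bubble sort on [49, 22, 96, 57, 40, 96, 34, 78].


Initial: [49, 22, 96, 57, 40, 96, 34, 78]
Pass 1: [22, 49, 57, 40, 96, 34, 78, 96] (5 swaps)
Pass 2: [22, 49, 40, 57, 34, 78, 96, 96] (3 swaps)

After 2 passes: [22, 49, 40, 57, 34, 78, 96, 96]


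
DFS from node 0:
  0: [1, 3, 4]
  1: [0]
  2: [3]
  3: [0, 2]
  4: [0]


Visit 0, push [4, 3, 1]
Visit 1, push []
Visit 3, push [2]
Visit 2, push []
Visit 4, push []

DFS order: [0, 1, 3, 2, 4]


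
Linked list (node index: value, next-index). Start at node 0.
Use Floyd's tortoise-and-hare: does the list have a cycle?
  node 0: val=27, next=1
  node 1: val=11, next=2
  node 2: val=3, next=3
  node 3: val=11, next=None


Floyd's tortoise (slow, +1) and hare (fast, +2):
  init: slow=0, fast=0
  step 1: slow=1, fast=2
  step 2: fast 2->3->None, no cycle

Cycle: no


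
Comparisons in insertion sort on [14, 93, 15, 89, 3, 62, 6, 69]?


Algorithm: insertion sort
Input: [14, 93, 15, 89, 3, 62, 6, 69]
Sorted: [3, 6, 14, 15, 62, 69, 89, 93]

21


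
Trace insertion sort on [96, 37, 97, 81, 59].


Initial: [96, 37, 97, 81, 59]
Insert 37: [37, 96, 97, 81, 59]
Insert 97: [37, 96, 97, 81, 59]
Insert 81: [37, 81, 96, 97, 59]
Insert 59: [37, 59, 81, 96, 97]

Sorted: [37, 59, 81, 96, 97]


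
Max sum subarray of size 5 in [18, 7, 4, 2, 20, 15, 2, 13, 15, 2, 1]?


[0:5]: 51
[1:6]: 48
[2:7]: 43
[3:8]: 52
[4:9]: 65
[5:10]: 47
[6:11]: 33

Max: 65 at [4:9]


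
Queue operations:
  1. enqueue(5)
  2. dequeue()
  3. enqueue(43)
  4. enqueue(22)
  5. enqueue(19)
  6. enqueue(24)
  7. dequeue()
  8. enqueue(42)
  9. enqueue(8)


enqueue(5) -> [5]
dequeue()->5, []
enqueue(43) -> [43]
enqueue(22) -> [43, 22]
enqueue(19) -> [43, 22, 19]
enqueue(24) -> [43, 22, 19, 24]
dequeue()->43, [22, 19, 24]
enqueue(42) -> [22, 19, 24, 42]
enqueue(8) -> [22, 19, 24, 42, 8]

Final queue: [22, 19, 24, 42, 8]


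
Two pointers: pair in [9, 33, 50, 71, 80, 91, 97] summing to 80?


lo=0(9)+hi=6(97)=106
lo=0(9)+hi=5(91)=100
lo=0(9)+hi=4(80)=89
lo=0(9)+hi=3(71)=80

Yes: 9+71=80


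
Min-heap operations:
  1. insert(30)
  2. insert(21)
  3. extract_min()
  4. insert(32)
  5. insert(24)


insert(30) -> [30]
insert(21) -> [21, 30]
extract_min()->21, [30]
insert(32) -> [30, 32]
insert(24) -> [24, 32, 30]

Final heap: [24, 32, 30]


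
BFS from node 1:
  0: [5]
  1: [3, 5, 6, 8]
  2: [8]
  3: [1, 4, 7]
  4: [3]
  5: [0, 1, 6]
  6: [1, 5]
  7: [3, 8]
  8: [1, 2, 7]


Visit 1, enqueue [3, 5, 6, 8]
Visit 3, enqueue [4, 7]
Visit 5, enqueue [0]
Visit 6, enqueue []
Visit 8, enqueue [2]
Visit 4, enqueue []
Visit 7, enqueue []
Visit 0, enqueue []
Visit 2, enqueue []

BFS order: [1, 3, 5, 6, 8, 4, 7, 0, 2]


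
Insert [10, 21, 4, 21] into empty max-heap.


Insert 10: [10]
Insert 21: [21, 10]
Insert 4: [21, 10, 4]
Insert 21: [21, 21, 4, 10]

Final heap: [21, 21, 4, 10]


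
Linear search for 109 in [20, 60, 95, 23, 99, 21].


i=0: 20!=109
i=1: 60!=109
i=2: 95!=109
i=3: 23!=109
i=4: 99!=109
i=5: 21!=109

Not found, 6 comps


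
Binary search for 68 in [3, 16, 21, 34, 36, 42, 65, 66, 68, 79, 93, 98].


Step 1: lo=0, hi=11, mid=5, val=42
Step 2: lo=6, hi=11, mid=8, val=68

Found at index 8


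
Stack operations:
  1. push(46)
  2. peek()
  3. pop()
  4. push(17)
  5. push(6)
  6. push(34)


push(46) -> [46]
peek()->46
pop()->46, []
push(17) -> [17]
push(6) -> [17, 6]
push(34) -> [17, 6, 34]

Final stack: [17, 6, 34]


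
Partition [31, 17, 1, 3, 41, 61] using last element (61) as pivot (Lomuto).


Pivot: 61
  31 <= 61: advance i (no swap)
  17 <= 61: advance i (no swap)
  1 <= 61: advance i (no swap)
  3 <= 61: advance i (no swap)
  41 <= 61: advance i (no swap)
Place pivot at 5: [31, 17, 1, 3, 41, 61]

Partitioned: [31, 17, 1, 3, 41, 61]


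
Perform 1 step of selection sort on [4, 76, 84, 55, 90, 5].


Initial: [4, 76, 84, 55, 90, 5]
Step 1: min=4 at 0
  Swap: [4, 76, 84, 55, 90, 5]

After 1 step: [4, 76, 84, 55, 90, 5]


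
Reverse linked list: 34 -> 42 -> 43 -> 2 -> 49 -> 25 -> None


Step 1: curr=34, set curr.next=prev(None) | reversed so far: 34
Step 2: curr=42, set curr.next=prev(34) | reversed so far: 42 -> 34
Step 3: curr=43, set curr.next=prev(42) | reversed so far: 43 -> 42 -> 34
Step 4: curr=2, set curr.next=prev(43) | reversed so far: 2 -> 43 -> 42 -> 34
Step 5: curr=49, set curr.next=prev(2) | reversed so far: 49 -> 2 -> 43 -> 42 -> 34
Step 6: curr=25, set curr.next=prev(49) | reversed so far: 25 -> 49 -> 2 -> 43 -> 42 -> 34

25 -> 49 -> 2 -> 43 -> 42 -> 34 -> None


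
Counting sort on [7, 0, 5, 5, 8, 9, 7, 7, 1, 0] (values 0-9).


Input: [7, 0, 5, 5, 8, 9, 7, 7, 1, 0]
Counts: [2, 1, 0, 0, 0, 2, 0, 3, 1, 1]

Sorted: [0, 0, 1, 5, 5, 7, 7, 7, 8, 9]


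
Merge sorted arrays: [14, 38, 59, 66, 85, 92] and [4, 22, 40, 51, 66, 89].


Take 4 from B
Take 14 from A
Take 22 from B
Take 38 from A
Take 40 from B
Take 51 from B
Take 59 from A
Take 66 from A
Take 66 from B
Take 85 from A
Take 89 from B

Merged: [4, 14, 22, 38, 40, 51, 59, 66, 66, 85, 89, 92]


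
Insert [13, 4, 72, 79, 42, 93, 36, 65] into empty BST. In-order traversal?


Insert 13: root
Insert 4: L from 13
Insert 72: R from 13
Insert 79: R from 13 -> R from 72
Insert 42: R from 13 -> L from 72
Insert 93: R from 13 -> R from 72 -> R from 79
Insert 36: R from 13 -> L from 72 -> L from 42
Insert 65: R from 13 -> L from 72 -> R from 42

In-order: [4, 13, 36, 42, 65, 72, 79, 93]


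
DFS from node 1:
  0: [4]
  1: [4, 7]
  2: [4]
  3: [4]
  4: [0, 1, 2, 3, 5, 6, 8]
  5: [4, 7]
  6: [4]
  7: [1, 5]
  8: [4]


Visit 1, push [7, 4]
Visit 4, push [8, 6, 5, 3, 2, 0]
Visit 0, push []
Visit 2, push []
Visit 3, push []
Visit 5, push [7]
Visit 7, push []
Visit 6, push []
Visit 8, push []

DFS order: [1, 4, 0, 2, 3, 5, 7, 6, 8]


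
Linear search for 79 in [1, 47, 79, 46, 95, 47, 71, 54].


i=0: 1!=79
i=1: 47!=79
i=2: 79==79 found!

Found at 2, 3 comps


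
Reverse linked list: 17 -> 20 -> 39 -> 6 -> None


Step 1: curr=17, set curr.next=prev(None) | reversed so far: 17
Step 2: curr=20, set curr.next=prev(17) | reversed so far: 20 -> 17
Step 3: curr=39, set curr.next=prev(20) | reversed so far: 39 -> 20 -> 17
Step 4: curr=6, set curr.next=prev(39) | reversed so far: 6 -> 39 -> 20 -> 17

6 -> 39 -> 20 -> 17 -> None


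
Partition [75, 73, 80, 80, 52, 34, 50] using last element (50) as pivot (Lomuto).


Pivot: 50
  34 <= 50: swap -> [34, 73, 80, 80, 52, 75, 50]
Place pivot at 1: [34, 50, 80, 80, 52, 75, 73]

Partitioned: [34, 50, 80, 80, 52, 75, 73]


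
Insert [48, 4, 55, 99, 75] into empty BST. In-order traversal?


Insert 48: root
Insert 4: L from 48
Insert 55: R from 48
Insert 99: R from 48 -> R from 55
Insert 75: R from 48 -> R from 55 -> L from 99

In-order: [4, 48, 55, 75, 99]


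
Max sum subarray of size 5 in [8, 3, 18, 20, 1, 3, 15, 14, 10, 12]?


[0:5]: 50
[1:6]: 45
[2:7]: 57
[3:8]: 53
[4:9]: 43
[5:10]: 54

Max: 57 at [2:7]


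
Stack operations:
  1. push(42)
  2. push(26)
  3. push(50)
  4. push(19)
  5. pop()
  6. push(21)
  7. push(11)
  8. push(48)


push(42) -> [42]
push(26) -> [42, 26]
push(50) -> [42, 26, 50]
push(19) -> [42, 26, 50, 19]
pop()->19, [42, 26, 50]
push(21) -> [42, 26, 50, 21]
push(11) -> [42, 26, 50, 21, 11]
push(48) -> [42, 26, 50, 21, 11, 48]

Final stack: [42, 26, 50, 21, 11, 48]


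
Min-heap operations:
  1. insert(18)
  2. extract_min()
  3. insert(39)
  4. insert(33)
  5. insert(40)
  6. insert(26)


insert(18) -> [18]
extract_min()->18, []
insert(39) -> [39]
insert(33) -> [33, 39]
insert(40) -> [33, 39, 40]
insert(26) -> [26, 33, 40, 39]

Final heap: [26, 33, 40, 39]


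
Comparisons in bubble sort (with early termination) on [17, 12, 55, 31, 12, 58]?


Algorithm: bubble sort (with early termination)
Input: [17, 12, 55, 31, 12, 58]
Sorted: [12, 12, 17, 31, 55, 58]

14


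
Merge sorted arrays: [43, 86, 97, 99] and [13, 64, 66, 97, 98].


Take 13 from B
Take 43 from A
Take 64 from B
Take 66 from B
Take 86 from A
Take 97 from A
Take 97 from B
Take 98 from B

Merged: [13, 43, 64, 66, 86, 97, 97, 98, 99]


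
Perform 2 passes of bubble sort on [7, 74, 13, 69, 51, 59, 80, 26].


Initial: [7, 74, 13, 69, 51, 59, 80, 26]
Pass 1: [7, 13, 69, 51, 59, 74, 26, 80] (5 swaps)
Pass 2: [7, 13, 51, 59, 69, 26, 74, 80] (3 swaps)

After 2 passes: [7, 13, 51, 59, 69, 26, 74, 80]


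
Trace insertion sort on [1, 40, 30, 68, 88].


Initial: [1, 40, 30, 68, 88]
Insert 40: [1, 40, 30, 68, 88]
Insert 30: [1, 30, 40, 68, 88]
Insert 68: [1, 30, 40, 68, 88]
Insert 88: [1, 30, 40, 68, 88]

Sorted: [1, 30, 40, 68, 88]


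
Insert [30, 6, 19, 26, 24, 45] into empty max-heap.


Insert 30: [30]
Insert 6: [30, 6]
Insert 19: [30, 6, 19]
Insert 26: [30, 26, 19, 6]
Insert 24: [30, 26, 19, 6, 24]
Insert 45: [45, 26, 30, 6, 24, 19]

Final heap: [45, 26, 30, 6, 24, 19]


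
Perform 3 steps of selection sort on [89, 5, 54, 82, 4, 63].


Initial: [89, 5, 54, 82, 4, 63]
Step 1: min=4 at 4
  Swap: [4, 5, 54, 82, 89, 63]
Step 2: min=5 at 1
  Swap: [4, 5, 54, 82, 89, 63]
Step 3: min=54 at 2
  Swap: [4, 5, 54, 82, 89, 63]

After 3 steps: [4, 5, 54, 82, 89, 63]


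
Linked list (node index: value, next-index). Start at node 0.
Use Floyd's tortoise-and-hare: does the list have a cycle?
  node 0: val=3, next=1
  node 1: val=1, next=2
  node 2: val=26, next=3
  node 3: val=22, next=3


Floyd's tortoise (slow, +1) and hare (fast, +2):
  init: slow=0, fast=0
  step 1: slow=1, fast=2
  step 2: slow=2, fast=3
  step 3: slow=3, fast=3
  slow == fast at node 3: cycle detected

Cycle: yes


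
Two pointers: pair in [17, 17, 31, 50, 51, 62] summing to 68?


lo=0(17)+hi=5(62)=79
lo=0(17)+hi=4(51)=68

Yes: 17+51=68


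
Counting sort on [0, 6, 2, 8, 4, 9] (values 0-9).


Input: [0, 6, 2, 8, 4, 9]
Counts: [1, 0, 1, 0, 1, 0, 1, 0, 1, 1]

Sorted: [0, 2, 4, 6, 8, 9]


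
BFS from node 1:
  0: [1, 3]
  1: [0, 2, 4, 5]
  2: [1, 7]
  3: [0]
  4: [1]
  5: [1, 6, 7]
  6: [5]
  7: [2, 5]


Visit 1, enqueue [0, 2, 4, 5]
Visit 0, enqueue [3]
Visit 2, enqueue [7]
Visit 4, enqueue []
Visit 5, enqueue [6]
Visit 3, enqueue []
Visit 7, enqueue []
Visit 6, enqueue []

BFS order: [1, 0, 2, 4, 5, 3, 7, 6]


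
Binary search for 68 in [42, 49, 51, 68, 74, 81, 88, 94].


Step 1: lo=0, hi=7, mid=3, val=68

Found at index 3


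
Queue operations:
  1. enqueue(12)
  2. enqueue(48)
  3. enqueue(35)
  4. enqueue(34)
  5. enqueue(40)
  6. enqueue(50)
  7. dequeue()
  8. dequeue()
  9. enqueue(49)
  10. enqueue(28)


enqueue(12) -> [12]
enqueue(48) -> [12, 48]
enqueue(35) -> [12, 48, 35]
enqueue(34) -> [12, 48, 35, 34]
enqueue(40) -> [12, 48, 35, 34, 40]
enqueue(50) -> [12, 48, 35, 34, 40, 50]
dequeue()->12, [48, 35, 34, 40, 50]
dequeue()->48, [35, 34, 40, 50]
enqueue(49) -> [35, 34, 40, 50, 49]
enqueue(28) -> [35, 34, 40, 50, 49, 28]

Final queue: [35, 34, 40, 50, 49, 28]


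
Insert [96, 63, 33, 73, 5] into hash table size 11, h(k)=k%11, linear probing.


Insert 96: h=8 -> slot 8
Insert 63: h=8, 1 probes -> slot 9
Insert 33: h=0 -> slot 0
Insert 73: h=7 -> slot 7
Insert 5: h=5 -> slot 5

Table: [33, None, None, None, None, 5, None, 73, 96, 63, None]


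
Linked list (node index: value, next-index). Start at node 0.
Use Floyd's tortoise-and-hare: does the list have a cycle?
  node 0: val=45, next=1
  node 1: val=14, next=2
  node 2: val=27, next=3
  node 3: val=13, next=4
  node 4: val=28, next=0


Floyd's tortoise (slow, +1) and hare (fast, +2):
  init: slow=0, fast=0
  step 1: slow=1, fast=2
  step 2: slow=2, fast=4
  step 3: slow=3, fast=1
  step 4: slow=4, fast=3
  step 5: slow=0, fast=0
  slow == fast at node 0: cycle detected

Cycle: yes


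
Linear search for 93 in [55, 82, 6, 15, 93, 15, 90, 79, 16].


i=0: 55!=93
i=1: 82!=93
i=2: 6!=93
i=3: 15!=93
i=4: 93==93 found!

Found at 4, 5 comps


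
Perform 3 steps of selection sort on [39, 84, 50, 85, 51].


Initial: [39, 84, 50, 85, 51]
Step 1: min=39 at 0
  Swap: [39, 84, 50, 85, 51]
Step 2: min=50 at 2
  Swap: [39, 50, 84, 85, 51]
Step 3: min=51 at 4
  Swap: [39, 50, 51, 85, 84]

After 3 steps: [39, 50, 51, 85, 84]


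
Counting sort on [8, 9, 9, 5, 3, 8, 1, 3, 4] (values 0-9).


Input: [8, 9, 9, 5, 3, 8, 1, 3, 4]
Counts: [0, 1, 0, 2, 1, 1, 0, 0, 2, 2]

Sorted: [1, 3, 3, 4, 5, 8, 8, 9, 9]


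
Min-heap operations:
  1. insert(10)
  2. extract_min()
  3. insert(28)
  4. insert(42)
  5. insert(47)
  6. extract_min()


insert(10) -> [10]
extract_min()->10, []
insert(28) -> [28]
insert(42) -> [28, 42]
insert(47) -> [28, 42, 47]
extract_min()->28, [42, 47]

Final heap: [42, 47]


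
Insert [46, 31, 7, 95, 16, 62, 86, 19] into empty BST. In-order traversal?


Insert 46: root
Insert 31: L from 46
Insert 7: L from 46 -> L from 31
Insert 95: R from 46
Insert 16: L from 46 -> L from 31 -> R from 7
Insert 62: R from 46 -> L from 95
Insert 86: R from 46 -> L from 95 -> R from 62
Insert 19: L from 46 -> L from 31 -> R from 7 -> R from 16

In-order: [7, 16, 19, 31, 46, 62, 86, 95]


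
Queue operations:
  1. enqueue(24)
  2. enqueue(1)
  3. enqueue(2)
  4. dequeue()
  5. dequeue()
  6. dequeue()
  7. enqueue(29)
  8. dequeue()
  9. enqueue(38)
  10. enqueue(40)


enqueue(24) -> [24]
enqueue(1) -> [24, 1]
enqueue(2) -> [24, 1, 2]
dequeue()->24, [1, 2]
dequeue()->1, [2]
dequeue()->2, []
enqueue(29) -> [29]
dequeue()->29, []
enqueue(38) -> [38]
enqueue(40) -> [38, 40]

Final queue: [38, 40]


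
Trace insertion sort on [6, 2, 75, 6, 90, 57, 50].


Initial: [6, 2, 75, 6, 90, 57, 50]
Insert 2: [2, 6, 75, 6, 90, 57, 50]
Insert 75: [2, 6, 75, 6, 90, 57, 50]
Insert 6: [2, 6, 6, 75, 90, 57, 50]
Insert 90: [2, 6, 6, 75, 90, 57, 50]
Insert 57: [2, 6, 6, 57, 75, 90, 50]
Insert 50: [2, 6, 6, 50, 57, 75, 90]

Sorted: [2, 6, 6, 50, 57, 75, 90]


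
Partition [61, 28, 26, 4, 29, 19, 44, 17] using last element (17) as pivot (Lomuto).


Pivot: 17
  4 <= 17: swap -> [4, 28, 26, 61, 29, 19, 44, 17]
Place pivot at 1: [4, 17, 26, 61, 29, 19, 44, 28]

Partitioned: [4, 17, 26, 61, 29, 19, 44, 28]


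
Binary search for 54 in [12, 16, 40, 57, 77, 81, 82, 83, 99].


Step 1: lo=0, hi=8, mid=4, val=77
Step 2: lo=0, hi=3, mid=1, val=16
Step 3: lo=2, hi=3, mid=2, val=40
Step 4: lo=3, hi=3, mid=3, val=57

Not found


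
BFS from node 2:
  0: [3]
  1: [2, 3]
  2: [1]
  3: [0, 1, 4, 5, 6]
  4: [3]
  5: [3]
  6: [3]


Visit 2, enqueue [1]
Visit 1, enqueue [3]
Visit 3, enqueue [0, 4, 5, 6]
Visit 0, enqueue []
Visit 4, enqueue []
Visit 5, enqueue []
Visit 6, enqueue []

BFS order: [2, 1, 3, 0, 4, 5, 6]


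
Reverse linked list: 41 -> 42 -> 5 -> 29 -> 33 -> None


Step 1: curr=41, set curr.next=prev(None) | reversed so far: 41
Step 2: curr=42, set curr.next=prev(41) | reversed so far: 42 -> 41
Step 3: curr=5, set curr.next=prev(42) | reversed so far: 5 -> 42 -> 41
Step 4: curr=29, set curr.next=prev(5) | reversed so far: 29 -> 5 -> 42 -> 41
Step 5: curr=33, set curr.next=prev(29) | reversed so far: 33 -> 29 -> 5 -> 42 -> 41

33 -> 29 -> 5 -> 42 -> 41 -> None


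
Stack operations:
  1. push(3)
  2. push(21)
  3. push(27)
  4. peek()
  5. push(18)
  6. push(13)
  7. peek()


push(3) -> [3]
push(21) -> [3, 21]
push(27) -> [3, 21, 27]
peek()->27
push(18) -> [3, 21, 27, 18]
push(13) -> [3, 21, 27, 18, 13]
peek()->13

Final stack: [3, 21, 27, 18, 13]


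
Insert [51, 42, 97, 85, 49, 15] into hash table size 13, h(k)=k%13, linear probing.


Insert 51: h=12 -> slot 12
Insert 42: h=3 -> slot 3
Insert 97: h=6 -> slot 6
Insert 85: h=7 -> slot 7
Insert 49: h=10 -> slot 10
Insert 15: h=2 -> slot 2

Table: [None, None, 15, 42, None, None, 97, 85, None, None, 49, None, 51]


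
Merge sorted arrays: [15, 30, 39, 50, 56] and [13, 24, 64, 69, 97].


Take 13 from B
Take 15 from A
Take 24 from B
Take 30 from A
Take 39 from A
Take 50 from A
Take 56 from A

Merged: [13, 15, 24, 30, 39, 50, 56, 64, 69, 97]


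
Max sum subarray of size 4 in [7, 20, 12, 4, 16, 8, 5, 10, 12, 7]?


[0:4]: 43
[1:5]: 52
[2:6]: 40
[3:7]: 33
[4:8]: 39
[5:9]: 35
[6:10]: 34

Max: 52 at [1:5]


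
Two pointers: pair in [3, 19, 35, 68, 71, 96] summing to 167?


lo=0(3)+hi=5(96)=99
lo=1(19)+hi=5(96)=115
lo=2(35)+hi=5(96)=131
lo=3(68)+hi=5(96)=164
lo=4(71)+hi=5(96)=167

Yes: 71+96=167


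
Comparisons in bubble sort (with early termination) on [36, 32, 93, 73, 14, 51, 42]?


Algorithm: bubble sort (with early termination)
Input: [36, 32, 93, 73, 14, 51, 42]
Sorted: [14, 32, 36, 42, 51, 73, 93]

20


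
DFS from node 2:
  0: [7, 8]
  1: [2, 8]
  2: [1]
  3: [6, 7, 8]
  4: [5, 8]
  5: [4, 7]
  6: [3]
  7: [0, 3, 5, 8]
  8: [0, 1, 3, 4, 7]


Visit 2, push [1]
Visit 1, push [8]
Visit 8, push [7, 4, 3, 0]
Visit 0, push [7]
Visit 7, push [5, 3]
Visit 3, push [6]
Visit 6, push []
Visit 5, push [4]
Visit 4, push []

DFS order: [2, 1, 8, 0, 7, 3, 6, 5, 4]


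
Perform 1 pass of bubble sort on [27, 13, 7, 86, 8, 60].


Initial: [27, 13, 7, 86, 8, 60]
Pass 1: [13, 7, 27, 8, 60, 86] (4 swaps)

After 1 pass: [13, 7, 27, 8, 60, 86]


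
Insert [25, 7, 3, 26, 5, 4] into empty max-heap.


Insert 25: [25]
Insert 7: [25, 7]
Insert 3: [25, 7, 3]
Insert 26: [26, 25, 3, 7]
Insert 5: [26, 25, 3, 7, 5]
Insert 4: [26, 25, 4, 7, 5, 3]

Final heap: [26, 25, 4, 7, 5, 3]


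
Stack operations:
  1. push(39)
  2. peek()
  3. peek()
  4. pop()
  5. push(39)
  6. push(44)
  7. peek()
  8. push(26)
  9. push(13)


push(39) -> [39]
peek()->39
peek()->39
pop()->39, []
push(39) -> [39]
push(44) -> [39, 44]
peek()->44
push(26) -> [39, 44, 26]
push(13) -> [39, 44, 26, 13]

Final stack: [39, 44, 26, 13]


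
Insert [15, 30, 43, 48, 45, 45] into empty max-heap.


Insert 15: [15]
Insert 30: [30, 15]
Insert 43: [43, 15, 30]
Insert 48: [48, 43, 30, 15]
Insert 45: [48, 45, 30, 15, 43]
Insert 45: [48, 45, 45, 15, 43, 30]

Final heap: [48, 45, 45, 15, 43, 30]


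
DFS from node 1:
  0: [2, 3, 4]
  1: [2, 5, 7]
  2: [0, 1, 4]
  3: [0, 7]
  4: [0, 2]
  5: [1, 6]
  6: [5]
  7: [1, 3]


Visit 1, push [7, 5, 2]
Visit 2, push [4, 0]
Visit 0, push [4, 3]
Visit 3, push [7]
Visit 7, push []
Visit 4, push []
Visit 5, push [6]
Visit 6, push []

DFS order: [1, 2, 0, 3, 7, 4, 5, 6]


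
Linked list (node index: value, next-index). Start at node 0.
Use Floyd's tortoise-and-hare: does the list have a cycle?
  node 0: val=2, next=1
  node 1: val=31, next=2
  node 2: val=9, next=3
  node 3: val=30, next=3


Floyd's tortoise (slow, +1) and hare (fast, +2):
  init: slow=0, fast=0
  step 1: slow=1, fast=2
  step 2: slow=2, fast=3
  step 3: slow=3, fast=3
  slow == fast at node 3: cycle detected

Cycle: yes


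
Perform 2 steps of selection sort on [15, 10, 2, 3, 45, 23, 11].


Initial: [15, 10, 2, 3, 45, 23, 11]
Step 1: min=2 at 2
  Swap: [2, 10, 15, 3, 45, 23, 11]
Step 2: min=3 at 3
  Swap: [2, 3, 15, 10, 45, 23, 11]

After 2 steps: [2, 3, 15, 10, 45, 23, 11]


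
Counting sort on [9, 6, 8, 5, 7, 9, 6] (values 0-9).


Input: [9, 6, 8, 5, 7, 9, 6]
Counts: [0, 0, 0, 0, 0, 1, 2, 1, 1, 2]

Sorted: [5, 6, 6, 7, 8, 9, 9]


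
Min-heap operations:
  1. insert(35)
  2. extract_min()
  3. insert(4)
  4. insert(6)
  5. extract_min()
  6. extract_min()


insert(35) -> [35]
extract_min()->35, []
insert(4) -> [4]
insert(6) -> [4, 6]
extract_min()->4, [6]
extract_min()->6, []

Final heap: []


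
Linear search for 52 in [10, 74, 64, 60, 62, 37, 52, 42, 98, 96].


i=0: 10!=52
i=1: 74!=52
i=2: 64!=52
i=3: 60!=52
i=4: 62!=52
i=5: 37!=52
i=6: 52==52 found!

Found at 6, 7 comps


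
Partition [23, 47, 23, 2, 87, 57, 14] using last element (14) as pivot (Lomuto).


Pivot: 14
  2 <= 14: swap -> [2, 47, 23, 23, 87, 57, 14]
Place pivot at 1: [2, 14, 23, 23, 87, 57, 47]

Partitioned: [2, 14, 23, 23, 87, 57, 47]


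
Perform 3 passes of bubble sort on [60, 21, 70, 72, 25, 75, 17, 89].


Initial: [60, 21, 70, 72, 25, 75, 17, 89]
Pass 1: [21, 60, 70, 25, 72, 17, 75, 89] (3 swaps)
Pass 2: [21, 60, 25, 70, 17, 72, 75, 89] (2 swaps)
Pass 3: [21, 25, 60, 17, 70, 72, 75, 89] (2 swaps)

After 3 passes: [21, 25, 60, 17, 70, 72, 75, 89]


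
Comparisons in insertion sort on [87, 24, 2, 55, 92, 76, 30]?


Algorithm: insertion sort
Input: [87, 24, 2, 55, 92, 76, 30]
Sorted: [2, 24, 30, 55, 76, 87, 92]

14


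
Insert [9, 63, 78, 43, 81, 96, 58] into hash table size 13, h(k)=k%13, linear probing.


Insert 9: h=9 -> slot 9
Insert 63: h=11 -> slot 11
Insert 78: h=0 -> slot 0
Insert 43: h=4 -> slot 4
Insert 81: h=3 -> slot 3
Insert 96: h=5 -> slot 5
Insert 58: h=6 -> slot 6

Table: [78, None, None, 81, 43, 96, 58, None, None, 9, None, 63, None]


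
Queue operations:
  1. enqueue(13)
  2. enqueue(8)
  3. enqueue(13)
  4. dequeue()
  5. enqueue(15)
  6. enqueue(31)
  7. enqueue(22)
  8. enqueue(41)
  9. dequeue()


enqueue(13) -> [13]
enqueue(8) -> [13, 8]
enqueue(13) -> [13, 8, 13]
dequeue()->13, [8, 13]
enqueue(15) -> [8, 13, 15]
enqueue(31) -> [8, 13, 15, 31]
enqueue(22) -> [8, 13, 15, 31, 22]
enqueue(41) -> [8, 13, 15, 31, 22, 41]
dequeue()->8, [13, 15, 31, 22, 41]

Final queue: [13, 15, 31, 22, 41]


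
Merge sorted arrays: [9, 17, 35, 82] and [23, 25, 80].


Take 9 from A
Take 17 from A
Take 23 from B
Take 25 from B
Take 35 from A
Take 80 from B

Merged: [9, 17, 23, 25, 35, 80, 82]
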